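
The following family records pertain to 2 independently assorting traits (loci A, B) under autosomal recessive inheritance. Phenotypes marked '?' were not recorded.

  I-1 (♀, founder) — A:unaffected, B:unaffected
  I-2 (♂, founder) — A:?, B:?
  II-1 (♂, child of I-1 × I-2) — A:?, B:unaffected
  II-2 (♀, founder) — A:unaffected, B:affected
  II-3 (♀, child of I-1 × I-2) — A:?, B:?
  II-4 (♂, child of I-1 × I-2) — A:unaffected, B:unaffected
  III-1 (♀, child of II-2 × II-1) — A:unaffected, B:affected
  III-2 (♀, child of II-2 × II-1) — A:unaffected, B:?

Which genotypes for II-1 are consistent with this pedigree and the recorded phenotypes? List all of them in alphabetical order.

A/I-1 un ·: AA|Aa
A/I-2 ? ·: AA|Aa|aa
A/II-1 ? I-1×I-2: AA|Aa|aa
A/II-2 un ·: AA|Aa
A/II-3 ? I-1×I-2: AA|Aa|aa
A/II-4 un I-1×I-2: AA|Aa
A/III-1 un II-2×II-1: AA|Aa
A/III-2 un II-2×II-1: AA|Aa
⇒ A over [I-1,I-2,II-1,II-2,II-3,II-4,III-1,III-2]: 227 consistent
B/I-1 un ·: BB|Bb
B/I-2 ? ·: BB|Bb|bb
B/II-1 un I-1×I-2: Bb
B/II-2 aff ·: bb
B/II-3 ? I-1×I-2: BB|Bb|bb
B/II-4 un I-1×I-2: BB|Bb
B/III-1 aff II-2×II-1: bb
B/III-2 ? II-2×II-1: Bb|bb
⇒ B over [I-1,I-2,II-1,II-2,II-3,II-4,III-1,III-2]: 34 consistent

II-1 ∈ {AA Bb, Aa Bb, aa Bb}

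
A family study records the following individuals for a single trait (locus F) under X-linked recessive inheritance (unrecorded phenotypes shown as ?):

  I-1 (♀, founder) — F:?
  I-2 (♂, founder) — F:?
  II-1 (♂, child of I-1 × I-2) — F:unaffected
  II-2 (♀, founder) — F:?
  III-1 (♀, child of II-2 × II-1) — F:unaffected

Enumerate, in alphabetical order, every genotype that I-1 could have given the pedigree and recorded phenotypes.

F/I-1 ? ·: X^FX^F|X^FX^f
F/I-2 ? ·: X^FY|X^fY
F/II-1 un I-1×I-2: X^FY
F/II-2 ? ·: X^FX^F|X^FX^f|X^fX^f
F/III-1 un II-2×II-1: X^FX^F|X^FX^f
⇒ F over [I-1,I-2,II-1,II-2,III-1]: 16 consistent

I-1 ∈ {X^FX^F, X^FX^f}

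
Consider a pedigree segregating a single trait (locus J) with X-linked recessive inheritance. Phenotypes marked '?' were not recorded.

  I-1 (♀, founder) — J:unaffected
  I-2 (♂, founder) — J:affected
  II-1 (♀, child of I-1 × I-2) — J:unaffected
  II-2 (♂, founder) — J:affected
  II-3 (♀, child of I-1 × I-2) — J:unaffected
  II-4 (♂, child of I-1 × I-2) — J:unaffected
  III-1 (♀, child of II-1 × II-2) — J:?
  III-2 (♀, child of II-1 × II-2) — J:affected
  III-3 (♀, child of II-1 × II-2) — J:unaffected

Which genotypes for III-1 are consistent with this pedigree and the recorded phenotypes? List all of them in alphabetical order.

III-1 ∈ {X^JX^j, X^jX^j}

J/I-1 un ·: X^JX^J|X^JX^j
J/I-2 aff ·: X^jY
J/II-1 un I-1×I-2: X^JX^j
J/II-2 aff ·: X^jY
J/II-3 un I-1×I-2: X^JX^j
J/II-4 un I-1×I-2: X^JY
J/III-1 ? II-1×II-2: X^JX^j|X^jX^j
J/III-2 aff II-1×II-2: X^jX^j
J/III-3 un II-1×II-2: X^JX^j
⇒ J over [I-1,I-2,II-1,II-2,II-3,II-4,III-1,III-2,III-3]: 4 consistent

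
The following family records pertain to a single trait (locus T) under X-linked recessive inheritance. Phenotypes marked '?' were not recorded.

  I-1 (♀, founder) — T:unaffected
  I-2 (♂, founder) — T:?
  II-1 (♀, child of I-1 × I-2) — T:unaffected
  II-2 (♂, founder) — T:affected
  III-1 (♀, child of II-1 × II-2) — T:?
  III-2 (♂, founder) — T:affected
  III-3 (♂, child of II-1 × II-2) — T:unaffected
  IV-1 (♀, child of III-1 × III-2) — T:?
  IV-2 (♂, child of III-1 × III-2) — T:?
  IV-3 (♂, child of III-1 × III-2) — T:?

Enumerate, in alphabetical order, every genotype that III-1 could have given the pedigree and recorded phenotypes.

T/I-1 un ·: X^TX^T|X^TX^t
T/I-2 ? ·: X^TY|X^tY
T/II-1 un I-1×I-2: X^TX^T|X^TX^t
T/II-2 aff ·: X^tY
T/III-1 ? II-1×II-2: X^TX^t|X^tX^t
T/III-2 aff ·: X^tY
T/III-3 un II-1×II-2: X^TY
T/IV-1 ? III-1×III-2: X^TX^t|X^tX^t
T/IV-2 ? III-1×III-2: X^TY|X^tY
T/IV-3 ? III-1×III-2: X^TY|X^tY
⇒ T over [I-1,I-2,II-1,II-2,III-1,III-2,III-3,IV-1,IV-2,IV-3]: 43 consistent

III-1 ∈ {X^TX^t, X^tX^t}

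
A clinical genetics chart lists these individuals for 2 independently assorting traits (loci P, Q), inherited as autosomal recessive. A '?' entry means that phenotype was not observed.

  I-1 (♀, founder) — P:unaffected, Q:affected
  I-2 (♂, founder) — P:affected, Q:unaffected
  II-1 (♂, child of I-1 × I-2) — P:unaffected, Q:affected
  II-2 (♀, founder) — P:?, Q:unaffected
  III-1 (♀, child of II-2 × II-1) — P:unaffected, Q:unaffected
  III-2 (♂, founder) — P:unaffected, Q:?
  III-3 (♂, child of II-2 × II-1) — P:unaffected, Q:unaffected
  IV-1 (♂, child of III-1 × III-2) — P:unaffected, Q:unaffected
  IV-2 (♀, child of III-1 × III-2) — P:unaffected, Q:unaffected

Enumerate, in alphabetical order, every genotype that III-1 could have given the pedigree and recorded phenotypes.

III-1 ∈ {PP Qq, Pp Qq}

P/I-1 un ·: PP|Pp
P/I-2 aff ·: pp
P/II-1 un I-1×I-2: Pp
P/II-2 ? ·: PP|Pp|pp
P/III-1 un II-2×II-1: PP|Pp
P/III-2 un ·: PP|Pp
P/III-3 un II-2×II-1: PP|Pp
P/IV-1 un III-1×III-2: PP|Pp
P/IV-2 un III-1×III-2: PP|Pp
⇒ P over [I-1,I-2,II-1,II-2,III-1,III-2,III-3,IV-1,IV-2]: 120 consistent
Q/I-1 aff ·: qq
Q/I-2 un ·: Qq
Q/II-1 aff I-1×I-2: qq
Q/II-2 un ·: QQ|Qq
Q/III-1 un II-2×II-1: Qq
Q/III-2 ? ·: QQ|Qq|qq
Q/III-3 un II-2×II-1: Qq
Q/IV-1 un III-1×III-2: QQ|Qq
Q/IV-2 un III-1×III-2: QQ|Qq
⇒ Q over [I-1,I-2,II-1,II-2,III-1,III-2,III-3,IV-1,IV-2]: 18 consistent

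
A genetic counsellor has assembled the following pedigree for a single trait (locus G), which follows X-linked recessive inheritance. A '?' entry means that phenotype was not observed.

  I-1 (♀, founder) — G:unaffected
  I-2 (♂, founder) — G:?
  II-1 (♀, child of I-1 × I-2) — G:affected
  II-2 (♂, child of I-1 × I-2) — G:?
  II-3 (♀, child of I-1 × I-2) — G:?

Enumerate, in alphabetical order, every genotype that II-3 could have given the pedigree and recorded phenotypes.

II-3 ∈ {X^GX^g, X^gX^g}

G/I-1 un ·: X^GX^g
G/I-2 ? ·: X^gY
G/II-1 aff I-1×I-2: X^gX^g
G/II-2 ? I-1×I-2: X^GY|X^gY
G/II-3 ? I-1×I-2: X^GX^g|X^gX^g
⇒ G over [I-1,I-2,II-1,II-2,II-3]: 4 consistent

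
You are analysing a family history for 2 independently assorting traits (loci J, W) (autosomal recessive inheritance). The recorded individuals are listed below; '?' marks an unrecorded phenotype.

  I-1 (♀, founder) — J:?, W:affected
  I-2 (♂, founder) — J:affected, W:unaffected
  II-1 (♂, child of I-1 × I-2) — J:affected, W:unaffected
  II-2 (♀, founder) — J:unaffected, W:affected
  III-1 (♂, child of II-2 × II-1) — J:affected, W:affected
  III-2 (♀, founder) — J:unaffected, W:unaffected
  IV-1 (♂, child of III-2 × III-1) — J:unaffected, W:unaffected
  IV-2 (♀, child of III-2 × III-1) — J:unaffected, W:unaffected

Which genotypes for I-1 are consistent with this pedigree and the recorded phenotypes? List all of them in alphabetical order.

I-1 ∈ {Jj ww, jj ww}

J/I-1 ? ·: Jj|jj
J/I-2 aff ·: jj
J/II-1 aff I-1×I-2: jj
J/II-2 un ·: Jj
J/III-1 aff II-2×II-1: jj
J/III-2 un ·: JJ|Jj
J/IV-1 un III-2×III-1: Jj
J/IV-2 un III-2×III-1: Jj
⇒ J over [I-1,I-2,II-1,II-2,III-1,III-2,IV-1,IV-2]: 4 consistent
W/I-1 aff ·: ww
W/I-2 un ·: WW|Ww
W/II-1 un I-1×I-2: Ww
W/II-2 aff ·: ww
W/III-1 aff II-2×II-1: ww
W/III-2 un ·: WW|Ww
W/IV-1 un III-2×III-1: Ww
W/IV-2 un III-2×III-1: Ww
⇒ W over [I-1,I-2,II-1,II-2,III-1,III-2,IV-1,IV-2]: 4 consistent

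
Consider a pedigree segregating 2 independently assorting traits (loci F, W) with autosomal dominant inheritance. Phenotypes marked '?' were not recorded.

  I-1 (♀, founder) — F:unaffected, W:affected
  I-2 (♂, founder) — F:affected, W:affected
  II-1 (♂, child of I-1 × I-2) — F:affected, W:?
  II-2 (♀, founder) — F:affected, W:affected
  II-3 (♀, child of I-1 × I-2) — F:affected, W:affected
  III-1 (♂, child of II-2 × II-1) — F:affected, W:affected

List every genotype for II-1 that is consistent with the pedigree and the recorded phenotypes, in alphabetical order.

F/I-1 un ·: ff
F/I-2 aff ·: Ff|FF
F/II-1 aff I-1×I-2: Ff
F/II-2 aff ·: Ff|FF
F/II-3 aff I-1×I-2: Ff
F/III-1 aff II-2×II-1: Ff|FF
⇒ F over [I-1,I-2,II-1,II-2,II-3,III-1]: 8 consistent
W/I-1 aff ·: Ww|WW
W/I-2 aff ·: Ww|WW
W/II-1 ? I-1×I-2: ww|Ww|WW
W/II-2 aff ·: Ww|WW
W/II-3 aff I-1×I-2: Ww|WW
W/III-1 aff II-2×II-1: Ww|WW
⇒ W over [I-1,I-2,II-1,II-2,II-3,III-1]: 49 consistent

II-1 ∈ {Ff WW, Ff Ww, Ff ww}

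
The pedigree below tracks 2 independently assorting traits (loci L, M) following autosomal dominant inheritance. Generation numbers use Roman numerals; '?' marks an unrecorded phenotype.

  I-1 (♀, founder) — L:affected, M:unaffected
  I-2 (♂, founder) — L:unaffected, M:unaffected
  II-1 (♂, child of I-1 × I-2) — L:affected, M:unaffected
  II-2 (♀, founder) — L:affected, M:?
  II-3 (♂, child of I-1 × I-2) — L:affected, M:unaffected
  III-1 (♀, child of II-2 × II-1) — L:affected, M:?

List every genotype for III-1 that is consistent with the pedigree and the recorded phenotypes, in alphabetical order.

L/I-1 aff ·: Ll|LL
L/I-2 un ·: ll
L/II-1 aff I-1×I-2: Ll
L/II-2 aff ·: Ll|LL
L/II-3 aff I-1×I-2: Ll
L/III-1 aff II-2×II-1: Ll|LL
⇒ L over [I-1,I-2,II-1,II-2,II-3,III-1]: 8 consistent
M/I-1 un ·: mm
M/I-2 un ·: mm
M/II-1 un I-1×I-2: mm
M/II-2 ? ·: mm|Mm|MM
M/II-3 un I-1×I-2: mm
M/III-1 ? II-2×II-1: mm|Mm
⇒ M over [I-1,I-2,II-1,II-2,II-3,III-1]: 4 consistent

III-1 ∈ {LL Mm, LL mm, Ll Mm, Ll mm}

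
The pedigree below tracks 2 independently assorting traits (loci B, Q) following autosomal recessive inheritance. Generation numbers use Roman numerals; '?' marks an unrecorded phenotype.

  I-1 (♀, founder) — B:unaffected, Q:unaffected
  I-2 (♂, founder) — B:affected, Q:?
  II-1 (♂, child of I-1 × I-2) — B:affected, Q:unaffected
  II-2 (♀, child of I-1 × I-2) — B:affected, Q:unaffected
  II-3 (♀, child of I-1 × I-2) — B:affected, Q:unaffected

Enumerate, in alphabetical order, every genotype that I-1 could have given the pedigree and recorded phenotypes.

I-1 ∈ {Bb QQ, Bb Qq}

B/I-1 un ·: Bb
B/I-2 aff ·: bb
B/II-1 aff I-1×I-2: bb
B/II-2 aff I-1×I-2: bb
B/II-3 aff I-1×I-2: bb
⇒ B over [I-1,I-2,II-1,II-2,II-3]: 1 consistent
Q/I-1 un ·: QQ|Qq
Q/I-2 ? ·: QQ|Qq|qq
Q/II-1 un I-1×I-2: QQ|Qq
Q/II-2 un I-1×I-2: QQ|Qq
Q/II-3 un I-1×I-2: QQ|Qq
⇒ Q over [I-1,I-2,II-1,II-2,II-3]: 27 consistent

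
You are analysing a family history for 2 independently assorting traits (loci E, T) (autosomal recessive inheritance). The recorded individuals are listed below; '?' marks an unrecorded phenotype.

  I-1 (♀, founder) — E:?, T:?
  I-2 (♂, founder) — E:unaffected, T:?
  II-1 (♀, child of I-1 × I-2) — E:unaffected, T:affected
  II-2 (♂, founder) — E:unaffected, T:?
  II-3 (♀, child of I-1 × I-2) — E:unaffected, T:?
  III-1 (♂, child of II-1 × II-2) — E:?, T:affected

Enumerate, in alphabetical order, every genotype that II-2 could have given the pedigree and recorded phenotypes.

II-2 ∈ {EE Tt, EE tt, Ee Tt, Ee tt}

E/I-1 ? ·: EE|Ee|ee
E/I-2 un ·: EE|Ee
E/II-1 un I-1×I-2: EE|Ee
E/II-2 un ·: EE|Ee
E/II-3 un I-1×I-2: EE|Ee
E/III-1 ? II-1×II-2: EE|Ee|ee
⇒ E over [I-1,I-2,II-1,II-2,II-3,III-1]: 61 consistent
T/I-1 ? ·: Tt|tt
T/I-2 ? ·: Tt|tt
T/II-1 aff I-1×I-2: tt
T/II-2 ? ·: Tt|tt
T/II-3 ? I-1×I-2: TT|Tt|tt
T/III-1 aff II-1×II-2: tt
⇒ T over [I-1,I-2,II-1,II-2,II-3,III-1]: 16 consistent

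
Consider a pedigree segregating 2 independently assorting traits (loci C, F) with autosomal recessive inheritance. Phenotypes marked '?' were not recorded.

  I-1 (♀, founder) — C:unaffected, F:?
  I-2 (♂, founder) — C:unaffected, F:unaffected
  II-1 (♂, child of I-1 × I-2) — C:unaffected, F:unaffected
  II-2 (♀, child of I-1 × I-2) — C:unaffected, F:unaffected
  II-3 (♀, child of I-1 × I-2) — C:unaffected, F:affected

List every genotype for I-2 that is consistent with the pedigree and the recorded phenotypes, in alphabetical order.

C/I-1 un ·: CC|Cc
C/I-2 un ·: CC|Cc
C/II-1 un I-1×I-2: CC|Cc
C/II-2 un I-1×I-2: CC|Cc
C/II-3 un I-1×I-2: CC|Cc
⇒ C over [I-1,I-2,II-1,II-2,II-3]: 25 consistent
F/I-1 ? ·: Ff|ff
F/I-2 un ·: Ff
F/II-1 un I-1×I-2: FF|Ff
F/II-2 un I-1×I-2: FF|Ff
F/II-3 aff I-1×I-2: ff
⇒ F over [I-1,I-2,II-1,II-2,II-3]: 5 consistent

I-2 ∈ {CC Ff, Cc Ff}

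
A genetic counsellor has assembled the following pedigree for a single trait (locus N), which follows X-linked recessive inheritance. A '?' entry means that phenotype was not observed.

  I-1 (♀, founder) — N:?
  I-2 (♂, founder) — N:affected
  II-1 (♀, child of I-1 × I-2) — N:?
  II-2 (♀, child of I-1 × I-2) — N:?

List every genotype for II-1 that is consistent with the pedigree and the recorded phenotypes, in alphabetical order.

II-1 ∈ {X^NX^n, X^nX^n}

N/I-1 ? ·: X^NX^N|X^NX^n|X^nX^n
N/I-2 aff ·: X^nY
N/II-1 ? I-1×I-2: X^NX^n|X^nX^n
N/II-2 ? I-1×I-2: X^NX^n|X^nX^n
⇒ N over [I-1,I-2,II-1,II-2]: 6 consistent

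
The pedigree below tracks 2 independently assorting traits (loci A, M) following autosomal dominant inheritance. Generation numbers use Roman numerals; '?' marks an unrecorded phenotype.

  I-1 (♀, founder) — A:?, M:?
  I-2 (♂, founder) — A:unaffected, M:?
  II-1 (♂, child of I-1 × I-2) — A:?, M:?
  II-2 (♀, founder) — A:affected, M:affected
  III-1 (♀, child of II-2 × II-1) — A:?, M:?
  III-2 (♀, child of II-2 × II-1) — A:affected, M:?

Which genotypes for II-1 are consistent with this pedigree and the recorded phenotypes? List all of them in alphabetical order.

A/I-1 ? ·: aa|Aa|AA
A/I-2 un ·: aa
A/II-1 ? I-1×I-2: aa|Aa
A/II-2 aff ·: Aa|AA
A/III-1 ? II-2×II-1: aa|Aa|AA
A/III-2 aff II-2×II-1: Aa|AA
⇒ A over [I-1,I-2,II-1,II-2,III-1,III-2]: 26 consistent
M/I-1 ? ·: mm|Mm|MM
M/I-2 ? ·: mm|Mm|MM
M/II-1 ? I-1×I-2: mm|Mm|MM
M/II-2 aff ·: Mm|MM
M/III-1 ? II-2×II-1: mm|Mm|MM
M/III-2 ? II-2×II-1: mm|Mm|MM
⇒ M over [I-1,I-2,II-1,II-2,III-1,III-2]: 131 consistent

II-1 ∈ {Aa MM, Aa Mm, Aa mm, aa MM, aa Mm, aa mm}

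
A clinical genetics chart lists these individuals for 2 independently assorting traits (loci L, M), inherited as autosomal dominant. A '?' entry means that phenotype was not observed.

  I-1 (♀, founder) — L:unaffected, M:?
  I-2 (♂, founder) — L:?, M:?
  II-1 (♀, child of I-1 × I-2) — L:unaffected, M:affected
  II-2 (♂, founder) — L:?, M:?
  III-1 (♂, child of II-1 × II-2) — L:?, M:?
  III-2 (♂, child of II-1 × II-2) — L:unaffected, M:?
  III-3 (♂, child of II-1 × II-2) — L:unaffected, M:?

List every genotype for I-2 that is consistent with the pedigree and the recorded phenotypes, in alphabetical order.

L/I-1 un ·: ll
L/I-2 ? ·: ll|Ll
L/II-1 un I-1×I-2: ll
L/II-2 ? ·: ll|Ll
L/III-1 ? II-1×II-2: ll|Ll
L/III-2 un II-1×II-2: ll
L/III-3 un II-1×II-2: ll
⇒ L over [I-1,I-2,II-1,II-2,III-1,III-2,III-3]: 6 consistent
M/I-1 ? ·: mm|Mm|MM
M/I-2 ? ·: mm|Mm|MM
M/II-1 aff I-1×I-2: Mm|MM
M/II-2 ? ·: mm|Mm|MM
M/III-1 ? II-1×II-2: mm|Mm|MM
M/III-2 ? II-1×II-2: mm|Mm|MM
M/III-3 ? II-1×II-2: mm|Mm|MM
⇒ M over [I-1,I-2,II-1,II-2,III-1,III-2,III-3]: 341 consistent

I-2 ∈ {Ll MM, Ll Mm, Ll mm, ll MM, ll Mm, ll mm}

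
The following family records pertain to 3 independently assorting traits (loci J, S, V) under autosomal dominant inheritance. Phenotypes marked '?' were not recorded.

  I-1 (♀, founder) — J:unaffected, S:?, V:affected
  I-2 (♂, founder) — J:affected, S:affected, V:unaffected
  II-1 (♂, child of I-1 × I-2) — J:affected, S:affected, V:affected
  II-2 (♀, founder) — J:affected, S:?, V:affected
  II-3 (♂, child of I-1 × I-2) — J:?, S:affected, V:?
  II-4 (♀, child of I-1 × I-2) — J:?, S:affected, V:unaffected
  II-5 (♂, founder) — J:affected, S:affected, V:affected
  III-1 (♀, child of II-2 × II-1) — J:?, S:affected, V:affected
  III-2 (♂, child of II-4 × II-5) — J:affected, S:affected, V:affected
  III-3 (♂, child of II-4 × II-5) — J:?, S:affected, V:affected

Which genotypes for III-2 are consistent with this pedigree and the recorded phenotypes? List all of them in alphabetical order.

III-2 ∈ {JJ SS Vv, JJ Ss Vv, Jj SS Vv, Jj Ss Vv}

J/I-1 un ·: jj
J/I-2 aff ·: Jj|JJ
J/II-1 aff I-1×I-2: Jj
J/II-2 aff ·: Jj|JJ
J/II-3 ? I-1×I-2: jj|Jj
J/II-4 ? I-1×I-2: jj|Jj
J/II-5 aff ·: Jj|JJ
J/III-1 ? II-2×II-1: jj|Jj|JJ
J/III-2 aff II-4×II-5: Jj|JJ
J/III-3 ? II-4×II-5: jj|Jj|JJ
⇒ J over [I-1,I-2,II-1,II-2,II-3,II-4,II-5,III-1,III-2,III-3]: 180 consistent
S/I-1 ? ·: ss|Ss|SS
S/I-2 aff ·: Ss|SS
S/II-1 aff I-1×I-2: Ss|SS
S/II-2 ? ·: ss|Ss|SS
S/II-3 aff I-1×I-2: Ss|SS
S/II-4 aff I-1×I-2: Ss|SS
S/II-5 aff ·: Ss|SS
S/III-1 aff II-2×II-1: Ss|SS
S/III-2 aff II-4×II-5: Ss|SS
S/III-3 aff II-4×II-5: Ss|SS
⇒ S over [I-1,I-2,II-1,II-2,II-3,II-4,II-5,III-1,III-2,III-3]: 802 consistent
V/I-1 aff ·: Vv
V/I-2 un ·: vv
V/II-1 aff I-1×I-2: Vv
V/II-2 aff ·: Vv|VV
V/II-3 ? I-1×I-2: vv|Vv
V/II-4 un I-1×I-2: vv
V/II-5 aff ·: Vv|VV
V/III-1 aff II-2×II-1: Vv|VV
V/III-2 aff II-4×II-5: Vv
V/III-3 aff II-4×II-5: Vv
⇒ V over [I-1,I-2,II-1,II-2,II-3,II-4,II-5,III-1,III-2,III-3]: 16 consistent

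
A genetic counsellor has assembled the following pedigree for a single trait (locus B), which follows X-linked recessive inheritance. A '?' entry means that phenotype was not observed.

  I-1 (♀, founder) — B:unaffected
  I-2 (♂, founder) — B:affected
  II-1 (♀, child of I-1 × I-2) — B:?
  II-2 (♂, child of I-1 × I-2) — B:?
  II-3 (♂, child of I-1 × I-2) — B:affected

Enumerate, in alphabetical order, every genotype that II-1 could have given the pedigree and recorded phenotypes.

B/I-1 un ·: X^BX^b
B/I-2 aff ·: X^bY
B/II-1 ? I-1×I-2: X^BX^b|X^bX^b
B/II-2 ? I-1×I-2: X^BY|X^bY
B/II-3 aff I-1×I-2: X^bY
⇒ B over [I-1,I-2,II-1,II-2,II-3]: 4 consistent

II-1 ∈ {X^BX^b, X^bX^b}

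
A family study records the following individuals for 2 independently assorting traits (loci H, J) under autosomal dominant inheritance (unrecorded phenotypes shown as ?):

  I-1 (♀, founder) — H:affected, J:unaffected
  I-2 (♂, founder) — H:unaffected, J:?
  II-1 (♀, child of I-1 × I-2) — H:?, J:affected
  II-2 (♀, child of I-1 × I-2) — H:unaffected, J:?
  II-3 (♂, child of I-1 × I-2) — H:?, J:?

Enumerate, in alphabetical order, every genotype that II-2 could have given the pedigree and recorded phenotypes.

II-2 ∈ {hh Jj, hh jj}

H/I-1 aff ·: Hh
H/I-2 un ·: hh
H/II-1 ? I-1×I-2: hh|Hh
H/II-2 un I-1×I-2: hh
H/II-3 ? I-1×I-2: hh|Hh
⇒ H over [I-1,I-2,II-1,II-2,II-3]: 4 consistent
J/I-1 un ·: jj
J/I-2 ? ·: Jj|JJ
J/II-1 aff I-1×I-2: Jj
J/II-2 ? I-1×I-2: jj|Jj
J/II-3 ? I-1×I-2: jj|Jj
⇒ J over [I-1,I-2,II-1,II-2,II-3]: 5 consistent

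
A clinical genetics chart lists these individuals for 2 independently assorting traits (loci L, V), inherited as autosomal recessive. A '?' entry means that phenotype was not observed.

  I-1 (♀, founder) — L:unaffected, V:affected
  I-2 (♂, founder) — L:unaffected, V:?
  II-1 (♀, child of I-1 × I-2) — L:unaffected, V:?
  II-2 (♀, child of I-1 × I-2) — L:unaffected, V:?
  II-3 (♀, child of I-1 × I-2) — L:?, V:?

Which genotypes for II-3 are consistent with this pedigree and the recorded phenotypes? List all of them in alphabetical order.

L/I-1 un ·: LL|Ll
L/I-2 un ·: LL|Ll
L/II-1 un I-1×I-2: LL|Ll
L/II-2 un I-1×I-2: LL|Ll
L/II-3 ? I-1×I-2: LL|Ll|ll
⇒ L over [I-1,I-2,II-1,II-2,II-3]: 29 consistent
V/I-1 aff ·: vv
V/I-2 ? ·: VV|Vv|vv
V/II-1 ? I-1×I-2: Vv|vv
V/II-2 ? I-1×I-2: Vv|vv
V/II-3 ? I-1×I-2: Vv|vv
⇒ V over [I-1,I-2,II-1,II-2,II-3]: 10 consistent

II-3 ∈ {LL Vv, LL vv, Ll Vv, Ll vv, ll Vv, ll vv}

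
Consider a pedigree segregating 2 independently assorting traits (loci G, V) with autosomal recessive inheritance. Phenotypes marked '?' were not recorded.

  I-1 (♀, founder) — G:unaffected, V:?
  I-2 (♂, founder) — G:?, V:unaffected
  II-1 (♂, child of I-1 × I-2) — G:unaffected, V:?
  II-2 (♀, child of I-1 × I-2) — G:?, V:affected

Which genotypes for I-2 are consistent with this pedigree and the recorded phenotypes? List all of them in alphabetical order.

G/I-1 un ·: GG|Gg
G/I-2 ? ·: GG|Gg|gg
G/II-1 un I-1×I-2: GG|Gg
G/II-2 ? I-1×I-2: GG|Gg|gg
⇒ G over [I-1,I-2,II-1,II-2]: 18 consistent
V/I-1 ? ·: Vv|vv
V/I-2 un ·: Vv
V/II-1 ? I-1×I-2: VV|Vv|vv
V/II-2 aff I-1×I-2: vv
⇒ V over [I-1,I-2,II-1,II-2]: 5 consistent

I-2 ∈ {GG Vv, Gg Vv, gg Vv}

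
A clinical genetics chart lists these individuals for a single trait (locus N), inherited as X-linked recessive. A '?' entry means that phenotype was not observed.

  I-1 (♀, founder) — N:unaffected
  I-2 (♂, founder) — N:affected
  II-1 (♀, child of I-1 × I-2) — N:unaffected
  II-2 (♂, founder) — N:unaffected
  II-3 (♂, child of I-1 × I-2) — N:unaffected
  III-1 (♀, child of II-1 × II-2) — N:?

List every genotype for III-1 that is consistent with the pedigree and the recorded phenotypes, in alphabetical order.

III-1 ∈ {X^NX^N, X^NX^n}

N/I-1 un ·: X^NX^N|X^NX^n
N/I-2 aff ·: X^nY
N/II-1 un I-1×I-2: X^NX^n
N/II-2 un ·: X^NY
N/II-3 un I-1×I-2: X^NY
N/III-1 ? II-1×II-2: X^NX^N|X^NX^n
⇒ N over [I-1,I-2,II-1,II-2,II-3,III-1]: 4 consistent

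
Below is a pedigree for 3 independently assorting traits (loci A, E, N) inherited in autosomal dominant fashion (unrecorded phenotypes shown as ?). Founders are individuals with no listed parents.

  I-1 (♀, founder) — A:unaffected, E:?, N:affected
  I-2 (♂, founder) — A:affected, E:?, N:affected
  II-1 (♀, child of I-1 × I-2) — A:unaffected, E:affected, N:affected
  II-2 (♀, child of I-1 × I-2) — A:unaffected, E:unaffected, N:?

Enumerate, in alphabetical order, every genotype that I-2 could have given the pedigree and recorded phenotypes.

A/I-1 un ·: aa
A/I-2 aff ·: Aa
A/II-1 un I-1×I-2: aa
A/II-2 un I-1×I-2: aa
⇒ A over [I-1,I-2,II-1,II-2]: 1 consistent
E/I-1 ? ·: ee|Ee
E/I-2 ? ·: ee|Ee
E/II-1 aff I-1×I-2: Ee|EE
E/II-2 un I-1×I-2: ee
⇒ E over [I-1,I-2,II-1,II-2]: 4 consistent
N/I-1 aff ·: Nn|NN
N/I-2 aff ·: Nn|NN
N/II-1 aff I-1×I-2: Nn|NN
N/II-2 ? I-1×I-2: nn|Nn|NN
⇒ N over [I-1,I-2,II-1,II-2]: 15 consistent

I-2 ∈ {Aa Ee NN, Aa Ee Nn, Aa ee NN, Aa ee Nn}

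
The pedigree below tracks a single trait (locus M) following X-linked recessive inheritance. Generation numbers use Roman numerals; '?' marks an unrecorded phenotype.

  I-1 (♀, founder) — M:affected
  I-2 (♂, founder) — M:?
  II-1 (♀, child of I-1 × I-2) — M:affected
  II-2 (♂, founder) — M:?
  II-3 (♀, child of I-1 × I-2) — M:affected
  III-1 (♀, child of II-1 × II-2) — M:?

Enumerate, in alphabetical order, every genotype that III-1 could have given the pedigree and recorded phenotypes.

M/I-1 aff ·: X^mX^m
M/I-2 ? ·: X^mY
M/II-1 aff I-1×I-2: X^mX^m
M/II-2 ? ·: X^MY|X^mY
M/II-3 aff I-1×I-2: X^mX^m
M/III-1 ? II-1×II-2: X^MX^m|X^mX^m
⇒ M over [I-1,I-2,II-1,II-2,II-3,III-1]: 2 consistent

III-1 ∈ {X^MX^m, X^mX^m}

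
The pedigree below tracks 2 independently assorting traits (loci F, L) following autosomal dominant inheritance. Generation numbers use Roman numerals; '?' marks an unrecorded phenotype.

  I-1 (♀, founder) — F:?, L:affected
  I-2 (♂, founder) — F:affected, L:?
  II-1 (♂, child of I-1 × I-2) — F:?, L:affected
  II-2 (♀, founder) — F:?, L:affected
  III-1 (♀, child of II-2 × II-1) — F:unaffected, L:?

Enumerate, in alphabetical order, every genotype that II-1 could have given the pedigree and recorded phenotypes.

F/I-1 ? ·: ff|Ff|FF
F/I-2 aff ·: Ff|FF
F/II-1 ? I-1×I-2: ff|Ff
F/II-2 ? ·: ff|Ff
F/III-1 un II-2×II-1: ff
⇒ F over [I-1,I-2,II-1,II-2,III-1]: 14 consistent
L/I-1 aff ·: Ll|LL
L/I-2 ? ·: ll|Ll|LL
L/II-1 aff I-1×I-2: Ll|LL
L/II-2 aff ·: Ll|LL
L/III-1 ? II-2×II-1: ll|Ll|LL
⇒ L over [I-1,I-2,II-1,II-2,III-1]: 37 consistent

II-1 ∈ {Ff LL, Ff Ll, ff LL, ff Ll}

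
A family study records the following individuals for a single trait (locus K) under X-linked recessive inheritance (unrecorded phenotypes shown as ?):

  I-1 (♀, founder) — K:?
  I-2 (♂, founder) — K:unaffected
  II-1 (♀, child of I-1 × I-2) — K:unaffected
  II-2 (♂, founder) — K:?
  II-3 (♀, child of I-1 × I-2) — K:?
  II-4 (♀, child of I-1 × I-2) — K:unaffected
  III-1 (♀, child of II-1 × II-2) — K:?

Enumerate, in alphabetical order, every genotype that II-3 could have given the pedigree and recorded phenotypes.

K/I-1 ? ·: X^KX^K|X^KX^k|X^kX^k
K/I-2 un ·: X^KY
K/II-1 un I-1×I-2: X^KX^K|X^KX^k
K/II-2 ? ·: X^KY|X^kY
K/II-3 ? I-1×I-2: X^KX^K|X^KX^k
K/II-4 un I-1×I-2: X^KX^K|X^KX^k
K/III-1 ? II-1×II-2: X^KX^K|X^KX^k|X^kX^k
⇒ K over [I-1,I-2,II-1,II-2,II-3,II-4,III-1]: 30 consistent

II-3 ∈ {X^KX^K, X^KX^k}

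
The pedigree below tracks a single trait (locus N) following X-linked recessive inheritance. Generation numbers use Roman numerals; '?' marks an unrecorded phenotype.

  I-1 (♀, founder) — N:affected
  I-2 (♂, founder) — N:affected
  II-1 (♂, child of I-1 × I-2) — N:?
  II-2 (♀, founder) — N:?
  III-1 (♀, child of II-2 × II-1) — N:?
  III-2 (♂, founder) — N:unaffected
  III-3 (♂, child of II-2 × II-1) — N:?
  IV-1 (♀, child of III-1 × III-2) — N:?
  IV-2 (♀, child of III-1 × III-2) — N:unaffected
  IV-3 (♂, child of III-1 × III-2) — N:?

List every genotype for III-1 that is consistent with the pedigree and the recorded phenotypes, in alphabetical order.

III-1 ∈ {X^NX^n, X^nX^n}

N/I-1 aff ·: X^nX^n
N/I-2 aff ·: X^nY
N/II-1 ? I-1×I-2: X^nY
N/II-2 ? ·: X^NX^N|X^NX^n|X^nX^n
N/III-1 ? II-2×II-1: X^NX^n|X^nX^n
N/III-2 un ·: X^NY
N/III-3 ? II-2×II-1: X^NY|X^nY
N/IV-1 ? III-1×III-2: X^NX^N|X^NX^n
N/IV-2 un III-1×III-2: X^NX^N|X^NX^n
N/IV-3 ? III-1×III-2: X^NY|X^nY
⇒ N over [I-1,I-2,II-1,II-2,III-1,III-2,III-3,IV-1,IV-2,IV-3]: 27 consistent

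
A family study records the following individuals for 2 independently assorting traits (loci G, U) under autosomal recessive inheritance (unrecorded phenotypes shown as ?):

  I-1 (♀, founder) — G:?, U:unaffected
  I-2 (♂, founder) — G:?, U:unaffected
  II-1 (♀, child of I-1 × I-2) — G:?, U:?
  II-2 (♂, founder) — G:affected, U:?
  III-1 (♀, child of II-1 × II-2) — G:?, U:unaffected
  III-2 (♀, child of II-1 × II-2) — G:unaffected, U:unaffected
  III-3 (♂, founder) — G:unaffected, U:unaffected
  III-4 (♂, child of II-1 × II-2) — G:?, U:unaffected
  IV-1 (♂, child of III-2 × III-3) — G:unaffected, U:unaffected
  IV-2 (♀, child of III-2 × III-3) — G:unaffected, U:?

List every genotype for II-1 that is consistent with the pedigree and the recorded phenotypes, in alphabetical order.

II-1 ∈ {GG UU, GG Uu, GG uu, Gg UU, Gg Uu, Gg uu}

G/I-1 ? ·: GG|Gg|gg
G/I-2 ? ·: GG|Gg|gg
G/II-1 ? I-1×I-2: GG|Gg
G/II-2 aff ·: gg
G/III-1 ? II-1×II-2: Gg|gg
G/III-2 un II-1×II-2: Gg
G/III-3 un ·: GG|Gg
G/III-4 ? II-1×II-2: Gg|gg
G/IV-1 un III-2×III-3: GG|Gg
G/IV-2 un III-2×III-3: GG|Gg
⇒ G over [I-1,I-2,II-1,II-2,III-1,III-2,III-3,III-4,IV-1,IV-2]: 256 consistent
U/I-1 un ·: UU|Uu
U/I-2 un ·: UU|Uu
U/II-1 ? I-1×I-2: UU|Uu|uu
U/II-2 ? ·: UU|Uu|uu
U/III-1 un II-1×II-2: UU|Uu
U/III-2 un II-1×II-2: UU|Uu
U/III-3 un ·: UU|Uu
U/III-4 un II-1×II-2: UU|Uu
U/IV-1 un III-2×III-3: UU|Uu
U/IV-2 ? III-2×III-3: UU|Uu|uu
⇒ U over [I-1,I-2,II-1,II-2,III-1,III-2,III-3,III-4,IV-1,IV-2]: 710 consistent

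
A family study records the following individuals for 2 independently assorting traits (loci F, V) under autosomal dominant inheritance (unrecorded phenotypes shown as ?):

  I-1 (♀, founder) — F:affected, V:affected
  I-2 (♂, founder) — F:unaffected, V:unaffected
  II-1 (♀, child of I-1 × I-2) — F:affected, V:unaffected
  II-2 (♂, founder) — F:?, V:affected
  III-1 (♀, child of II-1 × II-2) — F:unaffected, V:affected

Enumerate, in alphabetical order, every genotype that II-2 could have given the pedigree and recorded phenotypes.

F/I-1 aff ·: Ff|FF
F/I-2 un ·: ff
F/II-1 aff I-1×I-2: Ff
F/II-2 ? ·: ff|Ff
F/III-1 un II-1×II-2: ff
⇒ F over [I-1,I-2,II-1,II-2,III-1]: 4 consistent
V/I-1 aff ·: Vv
V/I-2 un ·: vv
V/II-1 un I-1×I-2: vv
V/II-2 aff ·: Vv|VV
V/III-1 aff II-1×II-2: Vv
⇒ V over [I-1,I-2,II-1,II-2,III-1]: 2 consistent

II-2 ∈ {Ff VV, Ff Vv, ff VV, ff Vv}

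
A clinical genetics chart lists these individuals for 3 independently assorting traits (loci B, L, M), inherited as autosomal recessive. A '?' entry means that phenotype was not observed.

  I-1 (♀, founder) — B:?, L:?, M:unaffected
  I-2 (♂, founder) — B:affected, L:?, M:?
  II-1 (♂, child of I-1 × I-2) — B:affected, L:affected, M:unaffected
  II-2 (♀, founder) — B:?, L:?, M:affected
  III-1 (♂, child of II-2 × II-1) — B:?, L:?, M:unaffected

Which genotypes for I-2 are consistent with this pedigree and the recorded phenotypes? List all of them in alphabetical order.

I-2 ∈ {bb Ll MM, bb Ll Mm, bb Ll mm, bb ll MM, bb ll Mm, bb ll mm}

B/I-1 ? ·: Bb|bb
B/I-2 aff ·: bb
B/II-1 aff I-1×I-2: bb
B/II-2 ? ·: BB|Bb|bb
B/III-1 ? II-2×II-1: Bb|bb
⇒ B over [I-1,I-2,II-1,II-2,III-1]: 8 consistent
L/I-1 ? ·: Ll|ll
L/I-2 ? ·: Ll|ll
L/II-1 aff I-1×I-2: ll
L/II-2 ? ·: LL|Ll|ll
L/III-1 ? II-2×II-1: Ll|ll
⇒ L over [I-1,I-2,II-1,II-2,III-1]: 16 consistent
M/I-1 un ·: MM|Mm
M/I-2 ? ·: MM|Mm|mm
M/II-1 un I-1×I-2: MM|Mm
M/II-2 aff ·: mm
M/III-1 un II-2×II-1: Mm
⇒ M over [I-1,I-2,II-1,II-2,III-1]: 9 consistent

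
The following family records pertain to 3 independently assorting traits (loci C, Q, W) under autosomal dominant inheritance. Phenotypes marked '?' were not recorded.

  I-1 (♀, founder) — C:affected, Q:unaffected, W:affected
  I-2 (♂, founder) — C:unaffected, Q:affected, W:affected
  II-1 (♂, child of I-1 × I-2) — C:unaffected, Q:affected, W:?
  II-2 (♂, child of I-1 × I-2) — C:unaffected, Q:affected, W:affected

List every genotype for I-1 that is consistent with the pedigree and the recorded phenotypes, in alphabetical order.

C/I-1 aff ·: Cc
C/I-2 un ·: cc
C/II-1 un I-1×I-2: cc
C/II-2 un I-1×I-2: cc
⇒ C over [I-1,I-2,II-1,II-2]: 1 consistent
Q/I-1 un ·: qq
Q/I-2 aff ·: Qq|QQ
Q/II-1 aff I-1×I-2: Qq
Q/II-2 aff I-1×I-2: Qq
⇒ Q over [I-1,I-2,II-1,II-2]: 2 consistent
W/I-1 aff ·: Ww|WW
W/I-2 aff ·: Ww|WW
W/II-1 ? I-1×I-2: ww|Ww|WW
W/II-2 aff I-1×I-2: Ww|WW
⇒ W over [I-1,I-2,II-1,II-2]: 15 consistent

I-1 ∈ {Cc qq WW, Cc qq Ww}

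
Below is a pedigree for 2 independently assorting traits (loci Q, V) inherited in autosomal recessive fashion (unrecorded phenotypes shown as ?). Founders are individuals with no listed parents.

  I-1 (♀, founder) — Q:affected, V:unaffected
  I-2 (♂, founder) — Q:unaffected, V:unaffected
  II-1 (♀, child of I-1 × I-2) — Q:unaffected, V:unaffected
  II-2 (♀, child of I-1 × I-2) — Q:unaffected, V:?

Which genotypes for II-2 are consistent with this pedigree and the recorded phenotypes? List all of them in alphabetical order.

II-2 ∈ {Qq VV, Qq Vv, Qq vv}

Q/I-1 aff ·: qq
Q/I-2 un ·: QQ|Qq
Q/II-1 un I-1×I-2: Qq
Q/II-2 un I-1×I-2: Qq
⇒ Q over [I-1,I-2,II-1,II-2]: 2 consistent
V/I-1 un ·: VV|Vv
V/I-2 un ·: VV|Vv
V/II-1 un I-1×I-2: VV|Vv
V/II-2 ? I-1×I-2: VV|Vv|vv
⇒ V over [I-1,I-2,II-1,II-2]: 15 consistent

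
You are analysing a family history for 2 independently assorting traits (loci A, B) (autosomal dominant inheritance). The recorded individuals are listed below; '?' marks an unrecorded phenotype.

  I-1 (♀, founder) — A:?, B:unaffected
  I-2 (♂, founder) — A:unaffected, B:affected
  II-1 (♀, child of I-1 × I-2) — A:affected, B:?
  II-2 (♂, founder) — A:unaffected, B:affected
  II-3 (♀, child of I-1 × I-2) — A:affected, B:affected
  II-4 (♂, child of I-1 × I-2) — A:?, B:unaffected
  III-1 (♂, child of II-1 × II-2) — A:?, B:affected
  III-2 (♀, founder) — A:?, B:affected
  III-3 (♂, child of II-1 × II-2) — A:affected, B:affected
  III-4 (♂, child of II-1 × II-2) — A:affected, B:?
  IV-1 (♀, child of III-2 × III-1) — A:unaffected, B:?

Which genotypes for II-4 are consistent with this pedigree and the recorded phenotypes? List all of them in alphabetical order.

A/I-1 ? ·: Aa|AA
A/I-2 un ·: aa
A/II-1 aff I-1×I-2: Aa
A/II-2 un ·: aa
A/II-3 aff I-1×I-2: Aa
A/II-4 ? I-1×I-2: aa|Aa
A/III-1 ? II-1×II-2: aa|Aa
A/III-2 ? ·: aa|Aa
A/III-3 aff II-1×II-2: Aa
A/III-4 aff II-1×II-2: Aa
A/IV-1 un III-2×III-1: aa
⇒ A over [I-1,I-2,II-1,II-2,II-3,II-4,III-1,III-2,III-3,III-4,IV-1]: 12 consistent
B/I-1 un ·: bb
B/I-2 aff ·: Bb
B/II-1 ? I-1×I-2: bb|Bb
B/II-2 aff ·: Bb|BB
B/II-3 aff I-1×I-2: Bb
B/II-4 un I-1×I-2: bb
B/III-1 aff II-1×II-2: Bb|BB
B/III-2 aff ·: Bb|BB
B/III-3 aff II-1×II-2: Bb|BB
B/III-4 ? II-1×II-2: bb|Bb|BB
B/IV-1 ? III-2×III-1: bb|Bb|BB
⇒ B over [I-1,I-2,II-1,II-2,II-3,II-4,III-1,III-2,III-3,III-4,IV-1]: 95 consistent

II-4 ∈ {Aa bb, aa bb}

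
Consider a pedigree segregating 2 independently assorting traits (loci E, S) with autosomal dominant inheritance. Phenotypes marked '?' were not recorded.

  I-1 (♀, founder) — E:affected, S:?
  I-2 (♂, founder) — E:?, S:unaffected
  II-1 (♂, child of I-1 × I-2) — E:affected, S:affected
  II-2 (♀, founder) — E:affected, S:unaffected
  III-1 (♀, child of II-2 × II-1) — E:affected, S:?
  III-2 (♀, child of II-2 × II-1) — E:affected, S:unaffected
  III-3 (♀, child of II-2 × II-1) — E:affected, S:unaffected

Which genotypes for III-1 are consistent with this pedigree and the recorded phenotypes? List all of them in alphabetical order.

III-1 ∈ {EE Ss, EE ss, Ee Ss, Ee ss}

E/I-1 aff ·: Ee|EE
E/I-2 ? ·: ee|Ee|EE
E/II-1 aff I-1×I-2: Ee|EE
E/II-2 aff ·: Ee|EE
E/III-1 aff II-2×II-1: Ee|EE
E/III-2 aff II-2×II-1: Ee|EE
E/III-3 aff II-2×II-1: Ee|EE
⇒ E over [I-1,I-2,II-1,II-2,III-1,III-2,III-3]: 116 consistent
S/I-1 ? ·: Ss|SS
S/I-2 un ·: ss
S/II-1 aff I-1×I-2: Ss
S/II-2 un ·: ss
S/III-1 ? II-2×II-1: ss|Ss
S/III-2 un II-2×II-1: ss
S/III-3 un II-2×II-1: ss
⇒ S over [I-1,I-2,II-1,II-2,III-1,III-2,III-3]: 4 consistent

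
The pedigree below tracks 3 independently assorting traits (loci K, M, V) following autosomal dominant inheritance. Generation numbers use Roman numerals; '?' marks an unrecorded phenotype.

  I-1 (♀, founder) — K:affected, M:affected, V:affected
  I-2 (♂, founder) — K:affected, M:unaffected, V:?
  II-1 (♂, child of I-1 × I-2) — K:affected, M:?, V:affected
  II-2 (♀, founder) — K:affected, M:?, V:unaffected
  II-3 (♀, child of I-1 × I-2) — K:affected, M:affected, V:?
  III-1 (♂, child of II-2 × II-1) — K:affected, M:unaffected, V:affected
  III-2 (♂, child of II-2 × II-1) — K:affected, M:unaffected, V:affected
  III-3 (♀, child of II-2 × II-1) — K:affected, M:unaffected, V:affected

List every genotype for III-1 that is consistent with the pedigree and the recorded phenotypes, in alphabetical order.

K/I-1 aff ·: Kk|KK
K/I-2 aff ·: Kk|KK
K/II-1 aff I-1×I-2: Kk|KK
K/II-2 aff ·: Kk|KK
K/II-3 aff I-1×I-2: Kk|KK
K/III-1 aff II-2×II-1: Kk|KK
K/III-2 aff II-2×II-1: Kk|KK
K/III-3 aff II-2×II-1: Kk|KK
⇒ K over [I-1,I-2,II-1,II-2,II-3,III-1,III-2,III-3]: 159 consistent
M/I-1 aff ·: Mm|MM
M/I-2 un ·: mm
M/II-1 ? I-1×I-2: mm|Mm
M/II-2 ? ·: mm|Mm
M/II-3 aff I-1×I-2: Mm
M/III-1 un II-2×II-1: mm
M/III-2 un II-2×II-1: mm
M/III-3 un II-2×II-1: mm
⇒ M over [I-1,I-2,II-1,II-2,II-3,III-1,III-2,III-3]: 6 consistent
V/I-1 aff ·: Vv|VV
V/I-2 ? ·: vv|Vv|VV
V/II-1 aff I-1×I-2: Vv|VV
V/II-2 un ·: vv
V/II-3 ? I-1×I-2: vv|Vv|VV
V/III-1 aff II-2×II-1: Vv
V/III-2 aff II-2×II-1: Vv
V/III-3 aff II-2×II-1: Vv
⇒ V over [I-1,I-2,II-1,II-2,II-3,III-1,III-2,III-3]: 18 consistent

III-1 ∈ {KK mm Vv, Kk mm Vv}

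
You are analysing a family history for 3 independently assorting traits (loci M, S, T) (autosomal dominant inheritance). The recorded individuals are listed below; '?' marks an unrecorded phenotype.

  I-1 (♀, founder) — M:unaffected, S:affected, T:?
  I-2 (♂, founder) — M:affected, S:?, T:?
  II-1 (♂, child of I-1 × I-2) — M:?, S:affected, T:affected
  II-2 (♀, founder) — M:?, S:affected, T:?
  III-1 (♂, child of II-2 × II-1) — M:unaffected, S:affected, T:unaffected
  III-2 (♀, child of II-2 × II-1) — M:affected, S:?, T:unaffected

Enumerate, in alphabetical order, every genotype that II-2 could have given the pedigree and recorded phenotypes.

M/I-1 un ·: mm
M/I-2 aff ·: Mm|MM
M/II-1 ? I-1×I-2: mm|Mm
M/II-2 ? ·: mm|Mm
M/III-1 un II-2×II-1: mm
M/III-2 aff II-2×II-1: Mm|MM
⇒ M over [I-1,I-2,II-1,II-2,III-1,III-2]: 7 consistent
S/I-1 aff ·: Ss|SS
S/I-2 ? ·: ss|Ss|SS
S/II-1 aff I-1×I-2: Ss|SS
S/II-2 aff ·: Ss|SS
S/III-1 aff II-2×II-1: Ss|SS
S/III-2 ? II-2×II-1: ss|Ss|SS
⇒ S over [I-1,I-2,II-1,II-2,III-1,III-2]: 70 consistent
T/I-1 ? ·: tt|Tt|TT
T/I-2 ? ·: tt|Tt|TT
T/II-1 aff I-1×I-2: Tt
T/II-2 ? ·: tt|Tt
T/III-1 un II-2×II-1: tt
T/III-2 un II-2×II-1: tt
⇒ T over [I-1,I-2,II-1,II-2,III-1,III-2]: 14 consistent

II-2 ∈ {Mm SS Tt, Mm SS tt, Mm Ss Tt, Mm Ss tt, mm SS Tt, mm SS tt, mm Ss Tt, mm Ss tt}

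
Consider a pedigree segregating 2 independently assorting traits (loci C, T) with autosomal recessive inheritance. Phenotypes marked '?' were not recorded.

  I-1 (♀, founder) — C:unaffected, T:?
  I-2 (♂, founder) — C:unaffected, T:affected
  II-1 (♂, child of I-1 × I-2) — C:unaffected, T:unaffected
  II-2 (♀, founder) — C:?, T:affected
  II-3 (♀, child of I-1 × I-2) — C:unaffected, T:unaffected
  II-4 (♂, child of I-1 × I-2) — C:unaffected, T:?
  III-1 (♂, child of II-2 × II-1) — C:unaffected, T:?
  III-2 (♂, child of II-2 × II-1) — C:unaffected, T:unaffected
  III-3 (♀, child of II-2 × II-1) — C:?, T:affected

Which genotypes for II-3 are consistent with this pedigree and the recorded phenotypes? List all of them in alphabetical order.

C/I-1 un ·: CC|Cc
C/I-2 un ·: CC|Cc
C/II-1 un I-1×I-2: CC|Cc
C/II-2 ? ·: CC|Cc|cc
C/II-3 un I-1×I-2: CC|Cc
C/II-4 un I-1×I-2: CC|Cc
C/III-1 un II-2×II-1: CC|Cc
C/III-2 un II-2×II-1: CC|Cc
C/III-3 ? II-2×II-1: CC|Cc|cc
⇒ C over [I-1,I-2,II-1,II-2,II-3,II-4,III-1,III-2,III-3]: 394 consistent
T/I-1 ? ·: TT|Tt
T/I-2 aff ·: tt
T/II-1 un I-1×I-2: Tt
T/II-2 aff ·: tt
T/II-3 un I-1×I-2: Tt
T/II-4 ? I-1×I-2: Tt|tt
T/III-1 ? II-2×II-1: Tt|tt
T/III-2 un II-2×II-1: Tt
T/III-3 aff II-2×II-1: tt
⇒ T over [I-1,I-2,II-1,II-2,II-3,II-4,III-1,III-2,III-3]: 6 consistent

II-3 ∈ {CC Tt, Cc Tt}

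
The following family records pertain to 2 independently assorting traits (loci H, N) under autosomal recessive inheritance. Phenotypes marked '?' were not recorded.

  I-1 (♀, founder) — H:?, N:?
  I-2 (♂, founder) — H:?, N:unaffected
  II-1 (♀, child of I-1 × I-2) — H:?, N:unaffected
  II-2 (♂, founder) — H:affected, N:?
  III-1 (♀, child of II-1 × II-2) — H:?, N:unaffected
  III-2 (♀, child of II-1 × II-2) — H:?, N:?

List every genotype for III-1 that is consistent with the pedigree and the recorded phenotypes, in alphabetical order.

H/I-1 ? ·: HH|Hh|hh
H/I-2 ? ·: HH|Hh|hh
H/II-1 ? I-1×I-2: HH|Hh|hh
H/II-2 aff ·: hh
H/III-1 ? II-1×II-2: Hh|hh
H/III-2 ? II-1×II-2: Hh|hh
⇒ H over [I-1,I-2,II-1,II-2,III-1,III-2]: 36 consistent
N/I-1 ? ·: NN|Nn|nn
N/I-2 un ·: NN|Nn
N/II-1 un I-1×I-2: NN|Nn
N/II-2 ? ·: NN|Nn|nn
N/III-1 un II-1×II-2: NN|Nn
N/III-2 ? II-1×II-2: NN|Nn|nn
⇒ N over [I-1,I-2,II-1,II-2,III-1,III-2]: 84 consistent

III-1 ∈ {Hh NN, Hh Nn, hh NN, hh Nn}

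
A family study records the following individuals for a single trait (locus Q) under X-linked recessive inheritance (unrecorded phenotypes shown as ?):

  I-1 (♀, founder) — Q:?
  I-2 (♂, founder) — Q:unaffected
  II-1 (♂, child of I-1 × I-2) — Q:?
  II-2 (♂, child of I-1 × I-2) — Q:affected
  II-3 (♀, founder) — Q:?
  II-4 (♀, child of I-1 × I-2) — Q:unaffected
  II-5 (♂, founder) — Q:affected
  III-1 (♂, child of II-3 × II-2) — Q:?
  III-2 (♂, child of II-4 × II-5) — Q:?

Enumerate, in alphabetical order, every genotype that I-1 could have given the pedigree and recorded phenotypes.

Q/I-1 ? ·: X^QX^q|X^qX^q
Q/I-2 un ·: X^QY
Q/II-1 ? I-1×I-2: X^QY|X^qY
Q/II-2 aff I-1×I-2: X^qY
Q/II-3 ? ·: X^QX^Q|X^QX^q|X^qX^q
Q/II-4 un I-1×I-2: X^QX^Q|X^QX^q
Q/II-5 aff ·: X^qY
Q/III-1 ? II-3×II-2: X^QY|X^qY
Q/III-2 ? II-4×II-5: X^QY|X^qY
⇒ Q over [I-1,I-2,II-1,II-2,II-3,II-4,II-5,III-1,III-2]: 32 consistent

I-1 ∈ {X^QX^q, X^qX^q}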